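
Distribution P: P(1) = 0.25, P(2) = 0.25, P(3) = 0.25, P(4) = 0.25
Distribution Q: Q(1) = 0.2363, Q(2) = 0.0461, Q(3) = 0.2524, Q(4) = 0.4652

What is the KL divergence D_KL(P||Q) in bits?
0.4027 bits

D_KL(P||Q) = Σ P(x) log₂(P(x)/Q(x))

Computing term by term:
  P(1)·log₂(P(1)/Q(1)) = 0.25·log₂(0.25/0.2363) = 0.02033
  P(2)·log₂(P(2)/Q(2)) = 0.25·log₂(0.25/0.0461) = 0.60977
  P(3)·log₂(P(3)/Q(3)) = 0.25·log₂(0.25/0.2524) = -0.00345
  P(4)·log₂(P(4)/Q(4)) = 0.25·log₂(0.25/0.4652) = -0.22398

D_KL(P||Q) = 0.02033 + 0.60977 - 0.00345 - 0.22398 = 0.40267 ≈ 0.4027 bits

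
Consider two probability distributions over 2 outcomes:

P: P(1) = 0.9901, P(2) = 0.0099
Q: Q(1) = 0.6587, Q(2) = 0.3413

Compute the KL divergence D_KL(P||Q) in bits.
0.5316 bits

D_KL(P||Q) = Σ P(x) log₂(P(x)/Q(x))

Computing term by term:
  P(1)·log₂(P(1)/Q(1)) = 0.9901·log₂(0.9901/0.6587) = 0.58213
  P(2)·log₂(P(2)/Q(2)) = 0.0099·log₂(0.0099/0.3413) = -0.05056

D_KL(P||Q) = 0.58213 - 0.05056 = 0.53157 ≈ 0.5316 bits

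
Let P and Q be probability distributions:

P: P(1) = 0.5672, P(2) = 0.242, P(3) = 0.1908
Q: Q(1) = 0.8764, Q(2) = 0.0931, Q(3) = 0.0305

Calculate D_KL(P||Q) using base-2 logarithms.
0.4822 bits

D_KL(P||Q) = Σ P(x) log₂(P(x)/Q(x))

Computing term by term:
  P(1)·log₂(P(1)/Q(1)) = 0.5672·log₂(0.5672/0.8764) = -0.35605
  P(2)·log₂(P(2)/Q(2)) = 0.242·log₂(0.242/0.0931) = 0.33351
  P(3)·log₂(P(3)/Q(3)) = 0.1908·log₂(0.1908/0.0305) = 0.50470

D_KL(P||Q) = -0.35605 + 0.33351 + 0.50470 = 0.48216 ≈ 0.4822 bits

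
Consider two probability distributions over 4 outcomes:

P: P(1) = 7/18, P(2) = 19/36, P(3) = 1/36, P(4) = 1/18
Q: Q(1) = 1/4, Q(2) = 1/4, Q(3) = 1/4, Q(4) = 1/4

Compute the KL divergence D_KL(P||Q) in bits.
0.6082 bits

D_KL(P||Q) = Σ P(x) log₂(P(x)/Q(x))

Computing term by term:
  P(1)·log₂(P(1)/Q(1)) = (7/18)·log₂((7/18)/(1/4)) = 0.24789
  P(2)·log₂(P(2)/Q(2)) = (19/36)·log₂((19/36)/(1/4)) = 0.56895
  P(3)·log₂(P(3)/Q(3)) = (1/36)·log₂((1/36)/(1/4)) = -0.08805
  P(4)·log₂(P(4)/Q(4)) = (1/18)·log₂((1/18)/(1/4)) = -0.12055

D_KL(P||Q) = 0.24789 + 0.56895 - 0.08805 - 0.12055 = 0.60824 ≈ 0.6082 bits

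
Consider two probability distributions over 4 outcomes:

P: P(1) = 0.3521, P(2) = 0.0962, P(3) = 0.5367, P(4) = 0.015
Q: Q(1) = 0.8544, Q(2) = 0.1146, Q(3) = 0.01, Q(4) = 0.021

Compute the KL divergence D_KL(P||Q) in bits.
2.6020 bits

D_KL(P||Q) = Σ P(x) log₂(P(x)/Q(x))

Computing term by term:
  P(1)·log₂(P(1)/Q(1)) = 0.3521·log₂(0.3521/0.8544) = -0.45031
  P(2)·log₂(P(2)/Q(2)) = 0.0962·log₂(0.0962/0.1146) = -0.02429
  P(3)·log₂(P(3)/Q(3)) = 0.5367·log₂(0.5367/0.01) = 3.08390
  P(4)·log₂(P(4)/Q(4)) = 0.015·log₂(0.015/0.021) = -0.00728

D_KL(P||Q) = -0.45031 - 0.02429 + 3.08390 - 0.00728 = 2.60202 ≈ 2.6020 bits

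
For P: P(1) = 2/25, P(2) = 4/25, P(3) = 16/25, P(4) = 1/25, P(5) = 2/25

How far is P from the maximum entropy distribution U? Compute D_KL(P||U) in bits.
0.7181 bits

U(i) = 1/5 for all i

D_KL(P||U) = Σ P(x) log₂(P(x) / (1/5))
           = Σ P(x) log₂(P(x)) + log₂(5)
           = log₂(5) - H(P)

H(P) = -Σ P(x) log₂(P(x)):
  -P(1)·log₂(P(1)) = -(2/25)·log₂(2/25) = 0.29151
  -P(2)·log₂(P(2)) = -(4/25)·log₂(4/25) = 0.42302
  -P(3)·log₂(P(3)) = -(16/25)·log₂(16/25) = 0.41207
  -P(4)·log₂(P(4)) = -(1/25)·log₂(1/25) = 0.18575
  -P(5)·log₂(P(5)) = -(2/25)·log₂(2/25) = 0.29151
H(P) = 0.29151 + 0.42302 + 0.41207 + 0.18575 + 0.29151 = 1.60386 bits

log₂(5) = 2.32193 bits

D_KL(P||U) = 2.32193 - 1.60386 = 0.71807 ≈ 0.7181 bits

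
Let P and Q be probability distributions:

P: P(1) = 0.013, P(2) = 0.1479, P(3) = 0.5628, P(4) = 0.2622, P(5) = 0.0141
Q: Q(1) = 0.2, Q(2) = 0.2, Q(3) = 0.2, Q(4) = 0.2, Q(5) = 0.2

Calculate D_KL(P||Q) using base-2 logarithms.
0.7729 bits

D_KL(P||Q) = Σ P(x) log₂(P(x)/Q(x))

Computing term by term:
  P(1)·log₂(P(1)/Q(1)) = 0.013·log₂(0.013/0.2) = -0.05126
  P(2)·log₂(P(2)/Q(2)) = 0.1479·log₂(0.1479/0.2) = -0.06439
  P(3)·log₂(P(3)/Q(3)) = 0.5628·log₂(0.5628/0.2) = 0.84005
  P(4)·log₂(P(4)/Q(4)) = 0.2622·log₂(0.2622/0.2) = 0.10243
  P(5)·log₂(P(5)/Q(5)) = 0.0141·log₂(0.0141/0.2) = -0.05395

D_KL(P||Q) = -0.05126 - 0.06439 + 0.84005 + 0.10243 - 0.05395 = 0.77288 ≈ 0.7729 bits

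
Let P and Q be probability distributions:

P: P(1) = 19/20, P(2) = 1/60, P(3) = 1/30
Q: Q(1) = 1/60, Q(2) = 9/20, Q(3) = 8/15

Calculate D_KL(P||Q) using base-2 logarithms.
5.3287 bits

D_KL(P||Q) = Σ P(x) log₂(P(x)/Q(x))

Computing term by term:
  P(1)·log₂(P(1)/Q(1)) = (19/20)·log₂((19/20)/(1/60)) = 5.54125
  P(2)·log₂(P(2)/Q(2)) = (1/60)·log₂((1/60)/(9/20)) = -0.07925
  P(3)·log₂(P(3)/Q(3)) = (1/30)·log₂((1/30)/(8/15)) = -0.13333

D_KL(P||Q) = 5.54125 - 0.07925 - 0.13333 = 5.32867 ≈ 5.3287 bits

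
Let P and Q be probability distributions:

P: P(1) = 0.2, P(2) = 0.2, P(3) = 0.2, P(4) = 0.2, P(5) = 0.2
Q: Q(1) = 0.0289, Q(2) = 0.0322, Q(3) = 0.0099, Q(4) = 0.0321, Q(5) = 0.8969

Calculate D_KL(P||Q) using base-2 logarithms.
2.0473 bits

D_KL(P||Q) = Σ P(x) log₂(P(x)/Q(x))

Computing term by term:
  P(1)·log₂(P(1)/Q(1)) = 0.2·log₂(0.2/0.0289) = 0.55817
  P(2)·log₂(P(2)/Q(2)) = 0.2·log₂(0.2/0.0322) = 0.52697
  P(3)·log₂(P(3)/Q(3)) = 0.2·log₂(0.2/0.0099) = 0.86729
  P(4)·log₂(P(4)/Q(4)) = 0.2·log₂(0.2/0.0321) = 0.52787
  P(5)·log₂(P(5)/Q(5)) = 0.2·log₂(0.2/0.8969) = -0.43299

D_KL(P||Q) = 0.55817 + 0.52697 + 0.86729 + 0.52787 - 0.43299 = 2.04731 ≈ 2.0473 bits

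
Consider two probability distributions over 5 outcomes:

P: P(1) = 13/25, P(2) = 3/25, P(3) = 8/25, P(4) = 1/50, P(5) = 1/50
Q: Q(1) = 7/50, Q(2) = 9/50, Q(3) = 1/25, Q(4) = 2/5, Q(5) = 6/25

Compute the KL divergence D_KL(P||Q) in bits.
1.7161 bits

D_KL(P||Q) = Σ P(x) log₂(P(x)/Q(x))

Computing term by term:
  P(1)·log₂(P(1)/Q(1)) = (13/25)·log₂((13/25)/(7/50)) = 0.98440
  P(2)·log₂(P(2)/Q(2)) = (3/25)·log₂((3/25)/(9/50)) = -0.07020
  P(3)·log₂(P(3)/Q(3)) = (8/25)·log₂((8/25)/(1/25)) = 0.96000
  P(4)·log₂(P(4)/Q(4)) = (1/50)·log₂((1/50)/(2/5)) = -0.08644
  P(5)·log₂(P(5)/Q(5)) = (1/50)·log₂((1/50)/(6/25)) = -0.07170

D_KL(P||Q) = 0.98440 - 0.07020 + 0.96000 - 0.08644 - 0.07170 = 1.71606 ≈ 1.7161 bits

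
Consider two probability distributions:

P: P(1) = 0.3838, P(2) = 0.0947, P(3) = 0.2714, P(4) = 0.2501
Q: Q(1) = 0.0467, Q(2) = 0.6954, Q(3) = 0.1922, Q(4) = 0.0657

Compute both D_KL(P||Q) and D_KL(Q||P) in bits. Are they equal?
D_KL(P||Q) = 1.5114 bits, D_KL(Q||P) = 1.6360 bits. No, they are not equal.

D_KL(P||Q) = Σ P(x) log₂(P(x)/Q(x))

Computing term by term:
  P(1)·log₂(P(1)/Q(1)) = 0.3838·log₂(0.3838/0.0467) = 1.16631
  P(2)·log₂(P(2)/Q(2)) = 0.0947·log₂(0.0947/0.6954) = -0.27240
  P(3)·log₂(P(3)/Q(3)) = 0.2714·log₂(0.2714/0.1922) = 0.13511
  P(4)·log₂(P(4)/Q(4)) = 0.2501·log₂(0.2501/0.0657) = 0.48233

D_KL(P||Q) = 1.16631 - 0.27240 + 0.13511 + 0.48233 = 1.51135 ≈ 1.5114 bits

D_KL(Q||P) = Σ Q(x) log₂(Q(x)/P(x))

Computing term by term:
  Q(1)·log₂(Q(1)/P(1)) = 0.0467·log₂(0.0467/0.3838) = -0.14191
  Q(2)·log₂(Q(2)/P(2)) = 0.6954·log₂(0.6954/0.0947) = 2.00025
  Q(3)·log₂(Q(3)/P(3)) = 0.1922·log₂(0.1922/0.2714) = -0.09568
  Q(4)·log₂(Q(4)/P(4)) = 0.0657·log₂(0.0657/0.2501) = -0.12671

D_KL(Q||P) = -0.14191 + 2.00025 - 0.09568 - 0.12671 = 1.63595 ≈ 1.6360 bits

These are NOT equal (difference: 0.1246 bits). KL divergence is asymmetric: D_KL(P||Q) ≠ D_KL(Q||P) in general.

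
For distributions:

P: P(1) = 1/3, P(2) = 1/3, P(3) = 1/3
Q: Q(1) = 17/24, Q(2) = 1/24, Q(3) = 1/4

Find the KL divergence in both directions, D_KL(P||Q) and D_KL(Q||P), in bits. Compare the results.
D_KL(P||Q) = 0.7759 bits, D_KL(Q||P) = 0.5415 bits. D_KL(P||Q) is larger than D_KL(Q||P) by 0.2344 bits; the two directions differ.

D_KL(P||Q) = Σ P(x) log₂(P(x)/Q(x))

Computing term by term:
  P(1)·log₂(P(1)/Q(1)) = (1/3)·log₂((1/3)/(17/24)) = -0.36249
  P(2)·log₂(P(2)/Q(2)) = (1/3)·log₂((1/3)/(1/24)) = 1.00000
  P(3)·log₂(P(3)/Q(3)) = (1/3)·log₂((1/3)/(1/4)) = 0.13835

D_KL(P||Q) = -0.36249 + 1.00000 + 0.13835 = 0.77586 ≈ 0.7759 bits

D_KL(Q||P) = Σ Q(x) log₂(Q(x)/P(x))

Computing term by term:
  Q(1)·log₂(Q(1)/P(1)) = (17/24)·log₂((17/24)/(1/3)) = 0.77029
  Q(2)·log₂(Q(2)/P(2)) = (1/24)·log₂((1/24)/(1/3)) = -0.12500
  Q(3)·log₂(Q(3)/P(3)) = (1/4)·log₂((1/4)/(1/3)) = -0.10376

D_KL(Q||P) = 0.77029 - 0.12500 - 0.10376 = 0.54153 ≈ 0.5415 bits

These are NOT equal (difference: 0.2344 bits). KL divergence is asymmetric: D_KL(P||Q) ≠ D_KL(Q||P) in general.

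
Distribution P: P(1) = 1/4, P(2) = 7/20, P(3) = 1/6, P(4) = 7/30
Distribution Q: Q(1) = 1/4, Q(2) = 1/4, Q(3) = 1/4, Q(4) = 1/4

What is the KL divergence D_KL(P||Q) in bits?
0.0492 bits

D_KL(P||Q) = Σ P(x) log₂(P(x)/Q(x))

Computing term by term:
  P(1)·log₂(P(1)/Q(1)) = (1/4)·log₂((1/4)/(1/4)) = 0.00000
  P(2)·log₂(P(2)/Q(2)) = (7/20)·log₂((7/20)/(1/4)) = 0.16990
  P(3)·log₂(P(3)/Q(3)) = (1/6)·log₂((1/6)/(1/4)) = -0.09749
  P(4)·log₂(P(4)/Q(4)) = (7/30)·log₂((7/30)/(1/4)) = -0.02322

D_KL(P||Q) = 0.00000 + 0.16990 - 0.09749 - 0.02322 = 0.04919 ≈ 0.0492 bits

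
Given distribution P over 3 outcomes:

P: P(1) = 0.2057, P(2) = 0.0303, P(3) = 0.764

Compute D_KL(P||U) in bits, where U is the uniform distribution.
0.6661 bits

U(i) = 1/3 for all i

D_KL(P||U) = Σ P(x) log₂(P(x) / (1/3))
           = Σ P(x) log₂(P(x)) + log₂(3)
           = log₂(3) - H(P)

H(P) = -Σ P(x) log₂(P(x)):
  -P(1)·log₂(P(1)) = -(0.2057)·log₂(0.2057) = 0.46928
  -P(2)·log₂(P(2)) = -(0.0303)·log₂(0.0303) = 0.15285
  -P(3)·log₂(P(3)) = -(0.764)·log₂(0.764) = 0.29670
H(P) = 0.46928 + 0.15285 + 0.29670 = 0.91883 bits

log₂(3) = 1.58496 bits

D_KL(P||U) = 1.58496 - 0.91883 = 0.66613 ≈ 0.6661 bits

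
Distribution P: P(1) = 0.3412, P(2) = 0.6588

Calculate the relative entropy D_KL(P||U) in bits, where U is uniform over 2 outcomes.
0.0740 bits

U(i) = 1/2 for all i

D_KL(P||U) = Σ P(x) log₂(P(x) / (1/2))
           = Σ P(x) log₂(P(x)) + log₂(2)
           = log₂(2) - H(P)

H(P) = -Σ P(x) log₂(P(x)):
  -P(1)·log₂(P(1)) = -(0.3412)·log₂(0.3412) = 0.52931
  -P(2)·log₂(P(2)) = -(0.6588)·log₂(0.6588) = 0.39666
H(P) = 0.52931 + 0.39666 = 0.92597 bits

log₂(2) = 1.00000 bits

D_KL(P||U) = 1.00000 - 0.92597 = 0.07403 ≈ 0.0740 bits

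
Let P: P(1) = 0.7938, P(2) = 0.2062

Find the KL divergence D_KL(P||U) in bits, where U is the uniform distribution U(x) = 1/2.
0.2658 bits

U(i) = 1/2 for all i

D_KL(P||U) = Σ P(x) log₂(P(x) / (1/2))
           = Σ P(x) log₂(P(x)) + log₂(2)
           = log₂(2) - H(P)

H(P) = -Σ P(x) log₂(P(x)):
  -P(1)·log₂(P(1)) = -(0.7938)·log₂(0.7938) = 0.26446
  -P(2)·log₂(P(2)) = -(0.2062)·log₂(0.2062) = 0.46970
H(P) = 0.26446 + 0.46970 = 0.73416 bits

log₂(2) = 1.00000 bits

D_KL(P||U) = 1.00000 - 0.73416 = 0.26584 ≈ 0.2658 bits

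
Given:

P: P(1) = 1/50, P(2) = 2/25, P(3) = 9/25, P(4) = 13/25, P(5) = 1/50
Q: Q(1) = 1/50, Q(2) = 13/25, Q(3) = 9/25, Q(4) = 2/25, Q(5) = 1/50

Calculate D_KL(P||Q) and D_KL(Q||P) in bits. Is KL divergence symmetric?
D_KL(P||Q) = 1.1882 bits, D_KL(Q||P) = 1.1882 bits. The two values coincide for this particular pair, but no — KL divergence is not symmetric in general.

D_KL(P||Q) = Σ P(x) log₂(P(x)/Q(x))

Computing term by term:
  P(1)·log₂(P(1)/Q(1)) = (1/50)·log₂((1/50)/(1/50)) = 0.00000
  P(2)·log₂(P(2)/Q(2)) = (2/25)·log₂((2/25)/(13/25)) = -0.21604
  P(3)·log₂(P(3)/Q(3)) = (9/25)·log₂((9/25)/(9/25)) = 0.00000
  P(4)·log₂(P(4)/Q(4)) = (13/25)·log₂((13/25)/(2/25)) = 1.40423
  P(5)·log₂(P(5)/Q(5)) = (1/50)·log₂((1/50)/(1/50)) = 0.00000

D_KL(P||Q) = 0.00000 - 0.21604 + 0.00000 + 1.40423 + 0.00000 = 1.18819 ≈ 1.1882 bits

D_KL(Q||P) = Σ Q(x) log₂(Q(x)/P(x))

Computing term by term:
  Q(1)·log₂(Q(1)/P(1)) = (1/50)·log₂((1/50)/(1/50)) = 0.00000
  Q(2)·log₂(Q(2)/P(2)) = (13/25)·log₂((13/25)/(2/25)) = 1.40423
  Q(3)·log₂(Q(3)/P(3)) = (9/25)·log₂((9/25)/(9/25)) = 0.00000
  Q(4)·log₂(Q(4)/P(4)) = (2/25)·log₂((2/25)/(13/25)) = -0.21604
  Q(5)·log₂(Q(5)/P(5)) = (1/50)·log₂((1/50)/(1/50)) = 0.00000

D_KL(Q||P) = 0.00000 + 1.40423 + 0.00000 - 0.21604 + 0.00000 = 1.18819 ≈ 1.1882 bits

These ARE equal here. Q is P with outcomes relabeled (Q(2) = P(4), Q(4) = P(2)) by a relabeling that is its own inverse, so the two sums contain exactly the same terms in a different order. This is a special case — KL divergence is not symmetric in general: D_KL(P||Q) ≠ D_KL(Q||P) for most P, Q.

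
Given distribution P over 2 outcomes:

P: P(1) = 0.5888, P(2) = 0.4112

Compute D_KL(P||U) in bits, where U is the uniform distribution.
0.0229 bits

U(i) = 1/2 for all i

D_KL(P||U) = Σ P(x) log₂(P(x) / (1/2))
           = Σ P(x) log₂(P(x)) + log₂(2)
           = log₂(2) - H(P)

H(P) = -Σ P(x) log₂(P(x)):
  -P(1)·log₂(P(1)) = -(0.5888)·log₂(0.5888) = 0.44993
  -P(2)·log₂(P(2)) = -(0.4112)·log₂(0.4112) = 0.52719
H(P) = 0.44993 + 0.52719 = 0.97712 bits

log₂(2) = 1.00000 bits

D_KL(P||U) = 1.00000 - 0.97712 = 0.02288 ≈ 0.0229 bits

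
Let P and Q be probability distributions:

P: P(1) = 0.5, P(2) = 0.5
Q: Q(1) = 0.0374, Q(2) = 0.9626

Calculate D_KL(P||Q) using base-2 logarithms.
1.3979 bits

D_KL(P||Q) = Σ P(x) log₂(P(x)/Q(x))

Computing term by term:
  P(1)·log₂(P(1)/Q(1)) = 0.5·log₂(0.5/0.0374) = 1.87041
  P(2)·log₂(P(2)/Q(2)) = 0.5·log₂(0.5/0.9626) = -0.47250

D_KL(P||Q) = 1.87041 - 0.47250 = 1.39791 ≈ 1.3979 bits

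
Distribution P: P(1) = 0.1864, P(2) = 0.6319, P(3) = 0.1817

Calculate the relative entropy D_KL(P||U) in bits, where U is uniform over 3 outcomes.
0.2677 bits

U(i) = 1/3 for all i

D_KL(P||U) = Σ P(x) log₂(P(x) / (1/3))
           = Σ P(x) log₂(P(x)) + log₂(3)
           = log₂(3) - H(P)

H(P) = -Σ P(x) log₂(P(x)):
  -P(1)·log₂(P(1)) = -(0.1864)·log₂(0.1864) = 0.45175
  -P(2)·log₂(P(2)) = -(0.6319)·log₂(0.6319) = 0.41846
  -P(3)·log₂(P(3)) = -(0.1817)·log₂(0.1817) = 0.44705
H(P) = 0.45175 + 0.41846 + 0.44705 = 1.31726 bits

log₂(3) = 1.58496 bits

D_KL(P||U) = 1.58496 - 1.31726 = 0.26770 ≈ 0.2677 bits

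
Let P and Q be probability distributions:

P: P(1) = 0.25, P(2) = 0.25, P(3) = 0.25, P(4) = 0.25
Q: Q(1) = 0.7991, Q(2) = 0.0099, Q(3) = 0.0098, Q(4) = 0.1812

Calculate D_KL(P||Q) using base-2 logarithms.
2.0298 bits

D_KL(P||Q) = Σ P(x) log₂(P(x)/Q(x))

Computing term by term:
  P(1)·log₂(P(1)/Q(1)) = 0.25·log₂(0.25/0.7991) = -0.41911
  P(2)·log₂(P(2)/Q(2)) = 0.25·log₂(0.25/0.0099) = 1.16459
  P(3)·log₂(P(3)/Q(3)) = 0.25·log₂(0.25/0.0098) = 1.16825
  P(4)·log₂(P(4)/Q(4)) = 0.25·log₂(0.25/0.1812) = 0.11609

D_KL(P||Q) = -0.41911 + 1.16459 + 1.16825 + 0.11609 = 2.02982 ≈ 2.0298 bits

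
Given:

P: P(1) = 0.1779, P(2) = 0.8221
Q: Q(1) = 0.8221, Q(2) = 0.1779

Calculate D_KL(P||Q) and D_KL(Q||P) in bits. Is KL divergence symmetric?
D_KL(P||Q) = 1.4226 bits, D_KL(Q||P) = 1.4226 bits. The two values coincide for this particular pair, but no — KL divergence is not symmetric in general.

D_KL(P||Q) = Σ P(x) log₂(P(x)/Q(x))

Computing term by term:
  P(1)·log₂(P(1)/Q(1)) = 0.1779·log₂(0.1779/0.8221) = -0.39285
  P(2)·log₂(P(2)/Q(2)) = 0.8221·log₂(0.8221/0.1779) = 1.81540

D_KL(P||Q) = -0.39285 + 1.81540 = 1.42255 ≈ 1.4226 bits

D_KL(Q||P) = Σ Q(x) log₂(Q(x)/P(x))

Computing term by term:
  Q(1)·log₂(Q(1)/P(1)) = 0.8221·log₂(0.8221/0.1779) = 1.81540
  Q(2)·log₂(Q(2)/P(2)) = 0.1779·log₂(0.1779/0.8221) = -0.39285

D_KL(Q||P) = 1.81540 - 0.39285 = 1.42255 ≈ 1.4226 bits

These ARE equal here. Q is P with outcomes relabeled (Q(1) = P(2), Q(2) = P(1)) by a relabeling that is its own inverse, so the two sums contain exactly the same terms in a different order. This is a special case — KL divergence is not symmetric in general: D_KL(P||Q) ≠ D_KL(Q||P) for most P, Q.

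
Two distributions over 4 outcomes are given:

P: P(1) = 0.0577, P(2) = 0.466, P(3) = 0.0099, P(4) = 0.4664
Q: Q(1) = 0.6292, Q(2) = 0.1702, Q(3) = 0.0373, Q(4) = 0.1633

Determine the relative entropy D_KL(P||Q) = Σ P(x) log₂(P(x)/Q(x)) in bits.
1.1655 bits

D_KL(P||Q) = Σ P(x) log₂(P(x)/Q(x))

Computing term by term:
  P(1)·log₂(P(1)/Q(1)) = 0.0577·log₂(0.0577/0.6292) = -0.19888
  P(2)·log₂(P(2)/Q(2)) = 0.466·log₂(0.466/0.1702) = 0.67714
  P(3)·log₂(P(3)/Q(3)) = 0.0099·log₂(0.0099/0.0373) = -0.01895
  P(4)·log₂(P(4)/Q(4)) = 0.4664·log₂(0.4664/0.1633) = 0.70615

D_KL(P||Q) = -0.19888 + 0.67714 - 0.01895 + 0.70615 = 1.16546 ≈ 1.1655 bits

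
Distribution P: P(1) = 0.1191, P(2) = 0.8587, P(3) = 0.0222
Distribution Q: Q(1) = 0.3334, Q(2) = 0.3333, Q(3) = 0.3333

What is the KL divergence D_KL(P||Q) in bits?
0.9088 bits

D_KL(P||Q) = Σ P(x) log₂(P(x)/Q(x))

Computing term by term:
  P(1)·log₂(P(1)/Q(1)) = 0.1191·log₂(0.1191/0.3334) = -0.17687
  P(2)·log₂(P(2)/Q(2)) = 0.8587·log₂(0.8587/0.3333) = 1.17241
  P(3)·log₂(P(3)/Q(3)) = 0.0222·log₂(0.0222/0.3333) = -0.08676

D_KL(P||Q) = -0.17687 + 1.17241 - 0.08676 = 0.90878 ≈ 0.9088 bits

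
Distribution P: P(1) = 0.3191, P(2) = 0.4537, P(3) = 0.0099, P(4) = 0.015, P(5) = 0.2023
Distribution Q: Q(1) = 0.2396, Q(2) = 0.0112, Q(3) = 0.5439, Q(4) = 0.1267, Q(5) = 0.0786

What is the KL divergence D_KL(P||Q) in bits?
2.7273 bits

D_KL(P||Q) = Σ P(x) log₂(P(x)/Q(x))

Computing term by term:
  P(1)·log₂(P(1)/Q(1)) = 0.3191·log₂(0.3191/0.2396) = 0.13191
  P(2)·log₂(P(2)/Q(2)) = 0.4537·log₂(0.4537/0.0112) = 2.42283
  P(3)·log₂(P(3)/Q(3)) = 0.0099·log₂(0.0099/0.5439) = -0.05722
  P(4)·log₂(P(4)/Q(4)) = 0.015·log₂(0.015/0.1267) = -0.04618
  P(5)·log₂(P(5)/Q(5)) = 0.2023·log₂(0.2023/0.0786) = 0.27592

D_KL(P||Q) = 0.13191 + 2.42283 - 0.05722 - 0.04618 + 0.27592 = 2.72726 ≈ 2.7273 bits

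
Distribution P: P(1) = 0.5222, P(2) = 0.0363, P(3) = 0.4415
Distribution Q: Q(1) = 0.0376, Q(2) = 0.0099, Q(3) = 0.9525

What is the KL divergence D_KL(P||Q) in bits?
1.5605 bits

D_KL(P||Q) = Σ P(x) log₂(P(x)/Q(x))

Computing term by term:
  P(1)·log₂(P(1)/Q(1)) = 0.5222·log₂(0.5222/0.0376) = 1.98217
  P(2)·log₂(P(2)/Q(2)) = 0.0363·log₂(0.0363/0.0099) = 0.06804
  P(3)·log₂(P(3)/Q(3)) = 0.4415·log₂(0.4415/0.9525) = -0.48976

D_KL(P||Q) = 1.98217 + 0.06804 - 0.48976 = 1.56045 ≈ 1.5605 bits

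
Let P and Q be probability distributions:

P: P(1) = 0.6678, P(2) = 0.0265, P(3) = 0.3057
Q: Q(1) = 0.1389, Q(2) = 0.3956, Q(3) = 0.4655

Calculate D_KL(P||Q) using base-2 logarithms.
1.2240 bits

D_KL(P||Q) = Σ P(x) log₂(P(x)/Q(x))

Computing term by term:
  P(1)·log₂(P(1)/Q(1)) = 0.6678·log₂(0.6678/0.1389) = 1.51281
  P(2)·log₂(P(2)/Q(2)) = 0.0265·log₂(0.0265/0.3956) = -0.10335
  P(3)·log₂(P(3)/Q(3)) = 0.3057·log₂(0.3057/0.4655) = -0.18546

D_KL(P||Q) = 1.51281 - 0.10335 - 0.18546 = 1.22400 ≈ 1.2240 bits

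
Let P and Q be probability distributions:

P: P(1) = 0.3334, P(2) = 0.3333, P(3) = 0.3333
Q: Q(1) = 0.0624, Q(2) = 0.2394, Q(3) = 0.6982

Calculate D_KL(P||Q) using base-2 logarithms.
0.6096 bits

D_KL(P||Q) = Σ P(x) log₂(P(x)/Q(x))

Computing term by term:
  P(1)·log₂(P(1)/Q(1)) = 0.3334·log₂(0.3334/0.0624) = 0.80604
  P(2)·log₂(P(2)/Q(2)) = 0.3333·log₂(0.3333/0.2394) = 0.15912
  P(3)·log₂(P(3)/Q(3)) = 0.3333·log₂(0.3333/0.6982) = -0.35557

D_KL(P||Q) = 0.80604 + 0.15912 - 0.35557 = 0.60959 ≈ 0.6096 bits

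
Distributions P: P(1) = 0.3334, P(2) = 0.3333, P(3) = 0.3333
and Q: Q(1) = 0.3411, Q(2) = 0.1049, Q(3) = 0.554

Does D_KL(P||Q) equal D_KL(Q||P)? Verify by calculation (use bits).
D_KL(P||Q) = 0.3006 bits, D_KL(Q||P) = 0.2424 bits. No — D_KL(P||Q) ≠ D_KL(Q||P) for this pair.

D_KL(P||Q) = Σ P(x) log₂(P(x)/Q(x))

Computing term by term:
  P(1)·log₂(P(1)/Q(1)) = 0.3334·log₂(0.3334/0.3411) = -0.01098
  P(2)·log₂(P(2)/Q(2)) = 0.3333·log₂(0.3333/0.1049) = 0.55588
  P(3)·log₂(P(3)/Q(3)) = 0.3333·log₂(0.3333/0.554) = -0.24433

D_KL(P||Q) = -0.01098 + 0.55588 - 0.24433 = 0.30057 ≈ 0.3006 bits

D_KL(Q||P) = Σ Q(x) log₂(Q(x)/P(x))

Computing term by term:
  Q(1)·log₂(Q(1)/P(1)) = 0.3411·log₂(0.3411/0.3334) = 0.01124
  Q(2)·log₂(Q(2)/P(2)) = 0.1049·log₂(0.1049/0.3333) = -0.17495
  Q(3)·log₂(Q(3)/P(3)) = 0.554·log₂(0.554/0.3333) = 0.40612

D_KL(Q||P) = 0.01124 - 0.17495 + 0.40612 = 0.24241 ≈ 0.2424 bits

These are NOT equal (difference: 0.0582 bits). KL divergence is asymmetric: D_KL(P||Q) ≠ D_KL(Q||P) in general.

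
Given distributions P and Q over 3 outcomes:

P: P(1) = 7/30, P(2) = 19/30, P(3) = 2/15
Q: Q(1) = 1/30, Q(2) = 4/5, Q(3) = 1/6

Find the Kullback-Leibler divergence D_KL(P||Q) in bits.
0.3987 bits

D_KL(P||Q) = Σ P(x) log₂(P(x)/Q(x))

Computing term by term:
  P(1)·log₂(P(1)/Q(1)) = (7/30)·log₂((7/30)/(1/30)) = 0.65505
  P(2)·log₂(P(2)/Q(2)) = (19/30)·log₂((19/30)/(4/5)) = -0.21346
  P(3)·log₂(P(3)/Q(3)) = (2/15)·log₂((2/15)/(1/6)) = -0.04292

D_KL(P||Q) = 0.65505 - 0.21346 - 0.04292 = 0.39867 ≈ 0.3987 bits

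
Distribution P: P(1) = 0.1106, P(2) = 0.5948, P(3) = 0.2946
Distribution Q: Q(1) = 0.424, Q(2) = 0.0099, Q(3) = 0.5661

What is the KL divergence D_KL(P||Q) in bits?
3.0226 bits

D_KL(P||Q) = Σ P(x) log₂(P(x)/Q(x))

Computing term by term:
  P(1)·log₂(P(1)/Q(1)) = 0.1106·log₂(0.1106/0.424) = -0.21442
  P(2)·log₂(P(2)/Q(2)) = 0.5948·log₂(0.5948/0.0099) = 3.51457
  P(3)·log₂(P(3)/Q(3)) = 0.2946·log₂(0.2946/0.5661) = -0.27760

D_KL(P||Q) = -0.21442 + 3.51457 - 0.27760 = 3.02255 ≈ 3.0226 bits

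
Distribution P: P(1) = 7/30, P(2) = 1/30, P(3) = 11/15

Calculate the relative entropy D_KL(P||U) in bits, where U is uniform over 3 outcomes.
0.6034 bits

U(i) = 1/3 for all i

D_KL(P||U) = Σ P(x) log₂(P(x) / (1/3))
           = Σ P(x) log₂(P(x)) + log₂(3)
           = log₂(3) - H(P)

H(P) = -Σ P(x) log₂(P(x)):
  -P(1)·log₂(P(1)) = -(7/30)·log₂(7/30) = 0.48989
  -P(2)·log₂(P(2)) = -(1/30)·log₂(1/30) = 0.16356
  -P(3)·log₂(P(3)) = -(11/15)·log₂(11/15) = 0.32814
H(P) = 0.48989 + 0.16356 + 0.32814 = 0.98159 bits

log₂(3) = 1.58496 bits

D_KL(P||U) = 1.58496 - 0.98159 = 0.60337 ≈ 0.6034 bits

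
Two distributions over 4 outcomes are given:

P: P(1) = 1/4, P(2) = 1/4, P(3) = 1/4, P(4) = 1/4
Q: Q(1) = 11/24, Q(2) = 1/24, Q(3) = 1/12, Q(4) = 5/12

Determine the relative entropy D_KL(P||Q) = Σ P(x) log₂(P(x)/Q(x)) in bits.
0.6396 bits

D_KL(P||Q) = Σ P(x) log₂(P(x)/Q(x))

Computing term by term:
  P(1)·log₂(P(1)/Q(1)) = (1/4)·log₂((1/4)/(11/24)) = -0.21862
  P(2)·log₂(P(2)/Q(2)) = (1/4)·log₂((1/4)/(1/24)) = 0.64624
  P(3)·log₂(P(3)/Q(3)) = (1/4)·log₂((1/4)/(1/12)) = 0.39624
  P(4)·log₂(P(4)/Q(4)) = (1/4)·log₂((1/4)/(5/12)) = -0.18424

D_KL(P||Q) = -0.21862 + 0.64624 + 0.39624 - 0.18424 = 0.63962 ≈ 0.6396 bits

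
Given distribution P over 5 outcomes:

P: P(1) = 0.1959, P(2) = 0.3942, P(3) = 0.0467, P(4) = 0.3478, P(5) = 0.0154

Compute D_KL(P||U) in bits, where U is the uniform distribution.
0.5027 bits

U(i) = 1/5 for all i

D_KL(P||U) = Σ P(x) log₂(P(x) / (1/5))
           = Σ P(x) log₂(P(x)) + log₂(5)
           = log₂(5) - H(P)

H(P) = -Σ P(x) log₂(P(x)):
  -P(1)·log₂(P(1)) = -(0.1959)·log₂(0.1959) = 0.46072
  -P(2)·log₂(P(2)) = -(0.3942)·log₂(0.3942) = 0.52941
  -P(3)·log₂(P(3)) = -(0.0467)·log₂(0.0467) = 0.20643
  -P(4)·log₂(P(4)) = -(0.3478)·log₂(0.3478) = 0.52993
  -P(5)·log₂(P(5)) = -(0.0154)·log₂(0.0154) = 0.09272
H(P) = 0.46072 + 0.52941 + 0.20643 + 0.52993 + 0.09272 = 1.81921 bits

log₂(5) = 2.32193 bits

D_KL(P||U) = 2.32193 - 1.81921 = 0.50272 ≈ 0.5027 bits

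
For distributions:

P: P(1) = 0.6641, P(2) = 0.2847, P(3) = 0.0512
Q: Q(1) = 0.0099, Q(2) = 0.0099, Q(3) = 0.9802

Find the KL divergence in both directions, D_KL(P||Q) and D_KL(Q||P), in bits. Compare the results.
D_KL(P||Q) = 5.1912 bits, D_KL(Q||P) = 4.0665 bits. D_KL(P||Q) is larger than D_KL(Q||P) by 1.1247 bits; the two directions differ.

D_KL(P||Q) = Σ P(x) log₂(P(x)/Q(x))

Computing term by term:
  P(1)·log₂(P(1)/Q(1)) = 0.6641·log₂(0.6641/0.0099) = 4.02964
  P(2)·log₂(P(2)/Q(2)) = 0.2847·log₂(0.2847/0.0099) = 1.37962
  P(3)·log₂(P(3)/Q(3)) = 0.0512·log₂(0.0512/0.9802) = -0.21805

D_KL(P||Q) = 4.02964 + 1.37962 - 0.21805 = 5.19121 ≈ 5.1912 bits

D_KL(Q||P) = Σ Q(x) log₂(Q(x)/P(x))

Computing term by term:
  Q(1)·log₂(Q(1)/P(1)) = 0.0099·log₂(0.0099/0.6641) = -0.06007
  Q(2)·log₂(Q(2)/P(2)) = 0.0099·log₂(0.0099/0.2847) = -0.04797
  Q(3)·log₂(Q(3)/P(3)) = 0.9802·log₂(0.9802/0.0512) = 4.17453

D_KL(Q||P) = -0.06007 - 0.04797 + 4.17453 = 4.06649 ≈ 4.0665 bits

These are NOT equal (difference: 1.1247 bits). KL divergence is asymmetric: D_KL(P||Q) ≠ D_KL(Q||P) in general.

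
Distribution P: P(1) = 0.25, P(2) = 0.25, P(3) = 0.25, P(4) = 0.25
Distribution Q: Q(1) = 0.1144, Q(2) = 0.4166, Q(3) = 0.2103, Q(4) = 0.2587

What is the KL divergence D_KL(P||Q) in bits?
0.1478 bits

D_KL(P||Q) = Σ P(x) log₂(P(x)/Q(x))

Computing term by term:
  P(1)·log₂(P(1)/Q(1)) = 0.25·log₂(0.25/0.1144) = 0.28196
  P(2)·log₂(P(2)/Q(2)) = 0.25·log₂(0.25/0.4166) = -0.18418
  P(3)·log₂(P(3)/Q(3)) = 0.25·log₂(0.25/0.2103) = 0.06237
  P(4)·log₂(P(4)/Q(4)) = 0.25·log₂(0.25/0.2587) = -0.01234

D_KL(P||Q) = 0.28196 - 0.18418 + 0.06237 - 0.01234 = 0.14781 ≈ 0.1478 bits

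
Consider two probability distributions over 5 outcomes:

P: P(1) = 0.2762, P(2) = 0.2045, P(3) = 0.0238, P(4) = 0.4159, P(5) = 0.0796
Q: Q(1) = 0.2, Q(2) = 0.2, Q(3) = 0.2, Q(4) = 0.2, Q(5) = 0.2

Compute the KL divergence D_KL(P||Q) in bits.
0.3956 bits

D_KL(P||Q) = Σ P(x) log₂(P(x)/Q(x))

Computing term by term:
  P(1)·log₂(P(1)/Q(1)) = 0.2762·log₂(0.2762/0.2) = 0.12863
  P(2)·log₂(P(2)/Q(2)) = 0.2045·log₂(0.2045/0.2) = 0.00656
  P(3)·log₂(P(3)/Q(3)) = 0.0238·log₂(0.0238/0.2) = -0.07309
  P(4)·log₂(P(4)/Q(4)) = 0.4159·log₂(0.4159/0.2) = 0.43929
  P(5)·log₂(P(5)/Q(5)) = 0.0796·log₂(0.0796/0.2) = -0.10580

D_KL(P||Q) = 0.12863 + 0.00656 - 0.07309 + 0.43929 - 0.10580 = 0.39559 ≈ 0.3956 bits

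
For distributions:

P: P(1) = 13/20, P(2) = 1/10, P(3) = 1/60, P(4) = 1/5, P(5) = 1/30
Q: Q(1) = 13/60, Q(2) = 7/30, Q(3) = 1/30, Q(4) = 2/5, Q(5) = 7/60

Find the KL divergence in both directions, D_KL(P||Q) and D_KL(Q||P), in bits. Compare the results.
D_KL(P||Q) = 0.6311 bits, D_KL(Q||P) = 0.5860 bits. D_KL(P||Q) is larger than D_KL(Q||P) by 0.0451 bits; the two directions differ.

D_KL(P||Q) = Σ P(x) log₂(P(x)/Q(x))

Computing term by term:
  P(1)·log₂(P(1)/Q(1)) = (13/20)·log₂((13/20)/(13/60)) = 1.03023
  P(2)·log₂(P(2)/Q(2)) = (1/10)·log₂((1/10)/(7/30)) = -0.12224
  P(3)·log₂(P(3)/Q(3)) = (1/60)·log₂((1/60)/(1/30)) = -0.01667
  P(4)·log₂(P(4)/Q(4)) = (1/5)·log₂((1/5)/(2/5)) = -0.20000
  P(5)·log₂(P(5)/Q(5)) = (1/30)·log₂((1/30)/(7/60)) = -0.06025

D_KL(P||Q) = 1.03023 - 0.12224 - 0.01667 - 0.20000 - 0.06025 = 0.63107 ≈ 0.6311 bits

D_KL(Q||P) = Σ Q(x) log₂(Q(x)/P(x))

Computing term by term:
  Q(1)·log₂(Q(1)/P(1)) = (13/60)·log₂((13/60)/(13/20)) = -0.34341
  Q(2)·log₂(Q(2)/P(2)) = (7/30)·log₂((7/30)/(1/10)) = 0.28522
  Q(3)·log₂(Q(3)/P(3)) = (1/30)·log₂((1/30)/(1/60)) = 0.03333
  Q(4)·log₂(Q(4)/P(4)) = (2/5)·log₂((2/5)/(1/5)) = 0.40000
  Q(5)·log₂(Q(5)/P(5)) = (7/60)·log₂((7/60)/(1/30)) = 0.21086

D_KL(Q||P) = -0.34341 + 0.28522 + 0.03333 + 0.40000 + 0.21086 = 0.58600 ≈ 0.5860 bits

These are NOT equal (difference: 0.0451 bits). KL divergence is asymmetric: D_KL(P||Q) ≠ D_KL(Q||P) in general.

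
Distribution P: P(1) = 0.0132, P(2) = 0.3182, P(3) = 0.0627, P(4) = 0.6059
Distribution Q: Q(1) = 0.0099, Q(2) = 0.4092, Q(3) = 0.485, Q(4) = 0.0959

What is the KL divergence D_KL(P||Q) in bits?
1.3163 bits

D_KL(P||Q) = Σ P(x) log₂(P(x)/Q(x))

Computing term by term:
  P(1)·log₂(P(1)/Q(1)) = 0.0132·log₂(0.0132/0.0099) = 0.00548
  P(2)·log₂(P(2)/Q(2)) = 0.3182·log₂(0.3182/0.4092) = -0.11547
  P(3)·log₂(P(3)/Q(3)) = 0.0627·log₂(0.0627/0.485) = -0.18506
  P(4)·log₂(P(4)/Q(4)) = 0.6059·log₂(0.6059/0.0959) = 1.61138

D_KL(P||Q) = 0.00548 - 0.11547 - 0.18506 + 1.61138 = 1.31633 ≈ 1.3163 bits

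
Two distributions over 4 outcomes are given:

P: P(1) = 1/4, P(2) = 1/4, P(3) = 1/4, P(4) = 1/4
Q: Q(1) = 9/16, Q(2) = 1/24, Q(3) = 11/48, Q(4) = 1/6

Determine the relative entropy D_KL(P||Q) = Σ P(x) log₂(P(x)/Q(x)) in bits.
0.5314 bits

D_KL(P||Q) = Σ P(x) log₂(P(x)/Q(x))

Computing term by term:
  P(1)·log₂(P(1)/Q(1)) = (1/4)·log₂((1/4)/(9/16)) = -0.29248
  P(2)·log₂(P(2)/Q(2)) = (1/4)·log₂((1/4)/(1/24)) = 0.64624
  P(3)·log₂(P(3)/Q(3)) = (1/4)·log₂((1/4)/(11/48)) = 0.03138
  P(4)·log₂(P(4)/Q(4)) = (1/4)·log₂((1/4)/(1/6)) = 0.14624

D_KL(P||Q) = -0.29248 + 0.64624 + 0.03138 + 0.14624 = 0.53138 ≈ 0.5314 bits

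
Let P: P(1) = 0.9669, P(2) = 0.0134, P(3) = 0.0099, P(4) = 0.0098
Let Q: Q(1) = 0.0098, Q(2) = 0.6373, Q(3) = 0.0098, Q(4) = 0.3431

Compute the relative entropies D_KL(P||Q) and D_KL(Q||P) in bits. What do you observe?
D_KL(P||Q) = 6.2804 bits, D_KL(Q||P) = 5.2458 bits. The two directions give different values (D_KL(P||Q) exceeds D_KL(Q||P) by 1.0346 bits): KL divergence is asymmetric.

D_KL(P||Q) = Σ P(x) log₂(P(x)/Q(x))

Computing term by term:
  P(1)·log₂(P(1)/Q(1)) = 0.9669·log₂(0.9669/0.0098) = 6.40517
  P(2)·log₂(P(2)/Q(2)) = 0.0134·log₂(0.0134/0.6373) = -0.07466
  P(3)·log₂(P(3)/Q(3)) = 0.0099·log₂(0.0099/0.0098) = 0.00015
  P(4)·log₂(P(4)/Q(4)) = 0.0098·log₂(0.0098/0.3431) = -0.05027

D_KL(P||Q) = 6.40517 - 0.07466 + 0.00015 - 0.05027 = 6.28039 ≈ 6.2804 bits

D_KL(Q||P) = Σ Q(x) log₂(Q(x)/P(x))

Computing term by term:
  Q(1)·log₂(Q(1)/P(1)) = 0.0098·log₂(0.0098/0.9669) = -0.06492
  Q(2)·log₂(Q(2)/P(2)) = 0.6373·log₂(0.6373/0.0134) = 3.55082
  Q(3)·log₂(Q(3)/P(3)) = 0.0098·log₂(0.0098/0.0099) = -0.00014
  Q(4)·log₂(Q(4)/P(4)) = 0.3431·log₂(0.3431/0.0098) = 1.76000

D_KL(Q||P) = -0.06492 + 3.55082 - 0.00014 + 1.76000 = 5.24576 ≈ 5.2458 bits

These are NOT equal (difference: 1.0346 bits). KL divergence is asymmetric: D_KL(P||Q) ≠ D_KL(Q||P) in general.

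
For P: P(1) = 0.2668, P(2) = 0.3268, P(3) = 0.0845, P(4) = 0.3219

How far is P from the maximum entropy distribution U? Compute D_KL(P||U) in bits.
0.1365 bits

U(i) = 1/4 for all i

D_KL(P||U) = Σ P(x) log₂(P(x) / (1/4))
           = Σ P(x) log₂(P(x)) + log₂(4)
           = log₂(4) - H(P)

H(P) = -Σ P(x) log₂(P(x)):
  -P(1)·log₂(P(1)) = -(0.2668)·log₂(0.2668) = 0.50857
  -P(2)·log₂(P(2)) = -(0.3268)·log₂(0.3268) = 0.52730
  -P(3)·log₂(P(3)) = -(0.0845)·log₂(0.0845) = 0.30123
  -P(4)·log₂(P(4)) = -(0.3219)·log₂(0.3219) = 0.52641
H(P) = 0.50857 + 0.52730 + 0.30123 + 0.52641 = 1.86351 bits

log₂(4) = 2.00000 bits

D_KL(P||U) = 2.00000 - 1.86351 = 0.13649 ≈ 0.1365 bits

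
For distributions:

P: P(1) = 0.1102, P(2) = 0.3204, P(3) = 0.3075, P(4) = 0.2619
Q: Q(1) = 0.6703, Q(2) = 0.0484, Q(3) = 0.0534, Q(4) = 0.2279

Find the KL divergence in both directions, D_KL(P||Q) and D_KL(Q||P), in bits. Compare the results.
D_KL(P||Q) = 1.4158 bits, D_KL(Q||P) = 1.4334 bits. D_KL(Q||P) is larger than D_KL(P||Q) by 0.0176 bits; the two directions differ.

D_KL(P||Q) = Σ P(x) log₂(P(x)/Q(x))

Computing term by term:
  P(1)·log₂(P(1)/Q(1)) = 0.1102·log₂(0.1102/0.6703) = -0.28704
  P(2)·log₂(P(2)/Q(2)) = 0.3204·log₂(0.3204/0.0484) = 0.87367
  P(3)·log₂(P(3)/Q(3)) = 0.3075·log₂(0.3075/0.0534) = 0.77664
  P(4)·log₂(P(4)/Q(4)) = 0.2619·log₂(0.2619/0.2279) = 0.05254

D_KL(P||Q) = -0.28704 + 0.87367 + 0.77664 + 0.05254 = 1.41581 ≈ 1.4158 bits

D_KL(Q||P) = Σ Q(x) log₂(Q(x)/P(x))

Computing term by term:
  Q(1)·log₂(Q(1)/P(1)) = 0.6703·log₂(0.6703/0.1102) = 1.74592
  Q(2)·log₂(Q(2)/P(2)) = 0.0484·log₂(0.0484/0.3204) = -0.13198
  Q(3)·log₂(Q(3)/P(3)) = 0.0534·log₂(0.0534/0.3075) = -0.13487
  Q(4)·log₂(Q(4)/P(4)) = 0.2279·log₂(0.2279/0.2619) = -0.04572

D_KL(Q||P) = 1.74592 - 0.13198 - 0.13487 - 0.04572 = 1.43335 ≈ 1.4334 bits

These are NOT equal (difference: 0.0176 bits). KL divergence is asymmetric: D_KL(P||Q) ≠ D_KL(Q||P) in general.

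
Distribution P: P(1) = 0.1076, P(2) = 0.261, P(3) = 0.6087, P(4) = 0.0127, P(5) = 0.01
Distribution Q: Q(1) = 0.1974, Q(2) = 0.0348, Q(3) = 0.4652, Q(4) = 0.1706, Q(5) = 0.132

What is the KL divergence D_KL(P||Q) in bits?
0.8158 bits

D_KL(P||Q) = Σ P(x) log₂(P(x)/Q(x))

Computing term by term:
  P(1)·log₂(P(1)/Q(1)) = 0.1076·log₂(0.1076/0.1974) = -0.09420
  P(2)·log₂(P(2)/Q(2)) = 0.261·log₂(0.261/0.0348) = 0.75870
  P(3)·log₂(P(3)/Q(3)) = 0.6087·log₂(0.6087/0.4652) = 0.23610
  P(4)·log₂(P(4)/Q(4)) = 0.0127·log₂(0.0127/0.1706) = -0.04760
  P(5)·log₂(P(5)/Q(5)) = 0.01·log₂(0.01/0.132) = -0.03722

D_KL(P||Q) = -0.09420 + 0.75870 + 0.23610 - 0.04760 - 0.03722 = 0.81578 ≈ 0.8158 bits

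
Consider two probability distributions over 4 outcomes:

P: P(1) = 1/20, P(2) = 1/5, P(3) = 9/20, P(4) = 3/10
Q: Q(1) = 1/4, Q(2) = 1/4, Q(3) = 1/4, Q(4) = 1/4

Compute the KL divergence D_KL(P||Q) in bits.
0.2800 bits

D_KL(P||Q) = Σ P(x) log₂(P(x)/Q(x))

Computing term by term:
  P(1)·log₂(P(1)/Q(1)) = (1/20)·log₂((1/20)/(1/4)) = -0.11610
  P(2)·log₂(P(2)/Q(2)) = (1/5)·log₂((1/5)/(1/4)) = -0.06439
  P(3)·log₂(P(3)/Q(3)) = (9/20)·log₂((9/20)/(1/4)) = 0.38160
  P(4)·log₂(P(4)/Q(4)) = (3/10)·log₂((3/10)/(1/4)) = 0.07891

D_KL(P||Q) = -0.11610 - 0.06439 + 0.38160 + 0.07891 = 0.28002 ≈ 0.2800 bits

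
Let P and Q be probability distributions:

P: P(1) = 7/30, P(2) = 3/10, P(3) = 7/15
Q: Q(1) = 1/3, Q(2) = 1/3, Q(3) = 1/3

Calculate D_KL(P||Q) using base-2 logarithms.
0.0609 bits

D_KL(P||Q) = Σ P(x) log₂(P(x)/Q(x))

Computing term by term:
  P(1)·log₂(P(1)/Q(1)) = (7/30)·log₂((7/30)/(1/3)) = -0.12007
  P(2)·log₂(P(2)/Q(2)) = (3/10)·log₂((3/10)/(1/3)) = -0.04560
  P(3)·log₂(P(3)/Q(3)) = (7/15)·log₂((7/15)/(1/3)) = 0.22653

D_KL(P||Q) = -0.12007 - 0.04560 + 0.22653 = 0.06086 ≈ 0.0609 bits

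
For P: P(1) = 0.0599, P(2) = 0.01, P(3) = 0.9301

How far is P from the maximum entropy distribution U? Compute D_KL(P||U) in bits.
1.1780 bits

U(i) = 1/3 for all i

D_KL(P||U) = Σ P(x) log₂(P(x) / (1/3))
           = Σ P(x) log₂(P(x)) + log₂(3)
           = log₂(3) - H(P)

H(P) = -Σ P(x) log₂(P(x)):
  -P(1)·log₂(P(1)) = -(0.0599)·log₂(0.0599) = 0.24327
  -P(2)·log₂(P(2)) = -(0.01)·log₂(0.01) = 0.06644
  -P(3)·log₂(P(3)) = -(0.9301)·log₂(0.9301) = 0.09723
H(P) = 0.24327 + 0.06644 + 0.09723 = 0.40694 bits

log₂(3) = 1.58496 bits

D_KL(P||U) = 1.58496 - 0.40694 = 1.17802 ≈ 1.1780 bits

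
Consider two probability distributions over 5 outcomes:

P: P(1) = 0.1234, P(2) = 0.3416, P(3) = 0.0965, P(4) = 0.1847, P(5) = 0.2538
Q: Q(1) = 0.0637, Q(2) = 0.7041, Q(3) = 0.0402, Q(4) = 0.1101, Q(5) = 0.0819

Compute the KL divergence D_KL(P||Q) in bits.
0.4352 bits

D_KL(P||Q) = Σ P(x) log₂(P(x)/Q(x))

Computing term by term:
  P(1)·log₂(P(1)/Q(1)) = 0.1234·log₂(0.1234/0.0637) = 0.11772
  P(2)·log₂(P(2)/Q(2)) = 0.3416·log₂(0.3416/0.7041) = -0.35645
  P(3)·log₂(P(3)/Q(3)) = 0.0965·log₂(0.0965/0.0402) = 0.12191
  P(4)·log₂(P(4)/Q(4)) = 0.1847·log₂(0.1847/0.1101) = 0.13785
  P(5)·log₂(P(5)/Q(5)) = 0.2538·log₂(0.2538/0.0819) = 0.41414

D_KL(P||Q) = 0.11772 - 0.35645 + 0.12191 + 0.13785 + 0.41414 = 0.43517 ≈ 0.4352 bits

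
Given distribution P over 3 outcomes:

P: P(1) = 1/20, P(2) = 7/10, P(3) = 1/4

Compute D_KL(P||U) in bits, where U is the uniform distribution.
0.5087 bits

U(i) = 1/3 for all i

D_KL(P||U) = Σ P(x) log₂(P(x) / (1/3))
           = Σ P(x) log₂(P(x)) + log₂(3)
           = log₂(3) - H(P)

H(P) = -Σ P(x) log₂(P(x)):
  -P(1)·log₂(P(1)) = -(1/20)·log₂(1/20) = 0.21610
  -P(2)·log₂(P(2)) = -(7/10)·log₂(7/10) = 0.36020
  -P(3)·log₂(P(3)) = -(1/4)·log₂(1/4) = 0.50000
H(P) = 0.21610 + 0.36020 + 0.50000 = 1.07630 bits

log₂(3) = 1.58496 bits

D_KL(P||U) = 1.58496 - 1.07630 = 0.50866 ≈ 0.5087 bits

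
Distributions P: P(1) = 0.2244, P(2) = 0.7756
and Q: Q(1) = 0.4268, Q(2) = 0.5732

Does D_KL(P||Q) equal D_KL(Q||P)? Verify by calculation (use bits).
D_KL(P||Q) = 0.1302 bits, D_KL(Q||P) = 0.1458 bits. No — D_KL(P||Q) ≠ D_KL(Q||P) for this pair.

D_KL(P||Q) = Σ P(x) log₂(P(x)/Q(x))

Computing term by term:
  P(1)·log₂(P(1)/Q(1)) = 0.2244·log₂(0.2244/0.4268) = -0.20813
  P(2)·log₂(P(2)/Q(2)) = 0.7756·log₂(0.7756/0.5732) = 0.33837

D_KL(P||Q) = -0.20813 + 0.33837 = 0.13024 ≈ 0.1302 bits

D_KL(Q||P) = Σ Q(x) log₂(Q(x)/P(x))

Computing term by term:
  Q(1)·log₂(Q(1)/P(1)) = 0.4268·log₂(0.4268/0.2244) = 0.39585
  Q(2)·log₂(Q(2)/P(2)) = 0.5732·log₂(0.5732/0.7756) = -0.25007

D_KL(Q||P) = 0.39585 - 0.25007 = 0.14578 ≈ 0.1458 bits

These are NOT equal (difference: 0.0156 bits). KL divergence is asymmetric: D_KL(P||Q) ≠ D_KL(Q||P) in general.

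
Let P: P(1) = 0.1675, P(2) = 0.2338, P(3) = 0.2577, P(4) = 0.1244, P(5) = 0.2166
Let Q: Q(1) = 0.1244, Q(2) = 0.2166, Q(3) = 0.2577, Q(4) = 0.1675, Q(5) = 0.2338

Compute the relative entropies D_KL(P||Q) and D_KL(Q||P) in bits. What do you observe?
D_KL(P||Q) = 0.0204 bits, D_KL(Q||P) = 0.0204 bits. The two directions give the same value here, because Q is a self-inverse relabeling of P; in general KL divergence is asymmetric.

D_KL(P||Q) = Σ P(x) log₂(P(x)/Q(x))

Computing term by term:
  P(1)·log₂(P(1)/Q(1)) = 0.1675·log₂(0.1675/0.1244) = 0.07189
  P(2)·log₂(P(2)/Q(2)) = 0.2338·log₂(0.2338/0.2166) = 0.02577
  P(3)·log₂(P(3)/Q(3)) = 0.2577·log₂(0.2577/0.2577) = 0.00000
  P(4)·log₂(P(4)/Q(4)) = 0.1244·log₂(0.1244/0.1675) = -0.05339
  P(5)·log₂(P(5)/Q(5)) = 0.2166·log₂(0.2166/0.2338) = -0.02388

D_KL(P||Q) = 0.07189 + 0.02577 + 0.00000 - 0.05339 - 0.02388 = 0.02039 ≈ 0.0204 bits

D_KL(Q||P) = Σ Q(x) log₂(Q(x)/P(x))

Computing term by term:
  Q(1)·log₂(Q(1)/P(1)) = 0.1244·log₂(0.1244/0.1675) = -0.05339
  Q(2)·log₂(Q(2)/P(2)) = 0.2166·log₂(0.2166/0.2338) = -0.02388
  Q(3)·log₂(Q(3)/P(3)) = 0.2577·log₂(0.2577/0.2577) = 0.00000
  Q(4)·log₂(Q(4)/P(4)) = 0.1675·log₂(0.1675/0.1244) = 0.07189
  Q(5)·log₂(Q(5)/P(5)) = 0.2338·log₂(0.2338/0.2166) = 0.02577

D_KL(Q||P) = -0.05339 - 0.02388 + 0.00000 + 0.07189 + 0.02577 = 0.02039 ≈ 0.0204 bits

These ARE equal here. Q is P with outcomes relabeled (Q(1) = P(4), Q(2) = P(5), Q(4) = P(1), Q(5) = P(2)) by a relabeling that is its own inverse, so the two sums contain exactly the same terms in a different order. This is a special case — KL divergence is not symmetric in general: D_KL(P||Q) ≠ D_KL(Q||P) for most P, Q.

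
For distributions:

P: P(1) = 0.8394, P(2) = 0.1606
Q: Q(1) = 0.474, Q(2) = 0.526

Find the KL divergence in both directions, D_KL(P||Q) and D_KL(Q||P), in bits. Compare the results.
D_KL(P||Q) = 0.4172 bits, D_KL(Q||P) = 0.5095 bits. D_KL(Q||P) is larger than D_KL(P||Q) by 0.0923 bits; the two directions differ.

D_KL(P||Q) = Σ P(x) log₂(P(x)/Q(x))

Computing term by term:
  P(1)·log₂(P(1)/Q(1)) = 0.8394·log₂(0.8394/0.474) = 0.69206
  P(2)·log₂(P(2)/Q(2)) = 0.1606·log₂(0.1606/0.526) = -0.27488

D_KL(P||Q) = 0.69206 - 0.27488 = 0.41718 ≈ 0.4172 bits

D_KL(Q||P) = Σ Q(x) log₂(Q(x)/P(x))

Computing term by term:
  Q(1)·log₂(Q(1)/P(1)) = 0.474·log₂(0.474/0.8394) = -0.39080
  Q(2)·log₂(Q(2)/P(2)) = 0.526·log₂(0.526/0.1606) = 0.90030

D_KL(Q||P) = -0.39080 + 0.90030 = 0.50950 ≈ 0.5095 bits

These are NOT equal (difference: 0.0923 bits). KL divergence is asymmetric: D_KL(P||Q) ≠ D_KL(Q||P) in general.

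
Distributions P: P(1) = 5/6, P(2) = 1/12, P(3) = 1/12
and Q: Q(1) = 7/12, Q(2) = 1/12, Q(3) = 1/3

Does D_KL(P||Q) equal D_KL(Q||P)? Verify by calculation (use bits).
D_KL(P||Q) = 0.2621 bits, D_KL(Q||P) = 0.3665 bits. No — D_KL(P||Q) ≠ D_KL(Q||P) for this pair.

D_KL(P||Q) = Σ P(x) log₂(P(x)/Q(x))

Computing term by term:
  P(1)·log₂(P(1)/Q(1)) = (5/6)·log₂((5/6)/(7/12)) = 0.42881
  P(2)·log₂(P(2)/Q(2)) = (1/12)·log₂((1/12)/(1/12)) = 0.00000
  P(3)·log₂(P(3)/Q(3)) = (1/12)·log₂((1/12)/(1/3)) = -0.16667

D_KL(P||Q) = 0.42881 + 0.00000 - 0.16667 = 0.26214 ≈ 0.2621 bits

D_KL(Q||P) = Σ Q(x) log₂(Q(x)/P(x))

Computing term by term:
  Q(1)·log₂(Q(1)/P(1)) = (7/12)·log₂((7/12)/(5/6)) = -0.30017
  Q(2)·log₂(Q(2)/P(2)) = (1/12)·log₂((1/12)/(1/12)) = 0.00000
  Q(3)·log₂(Q(3)/P(3)) = (1/3)·log₂((1/3)/(1/12)) = 0.66667

D_KL(Q||P) = -0.30017 + 0.00000 + 0.66667 = 0.36650 ≈ 0.3665 bits

These are NOT equal (difference: 0.1044 bits). KL divergence is asymmetric: D_KL(P||Q) ≠ D_KL(Q||P) in general.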